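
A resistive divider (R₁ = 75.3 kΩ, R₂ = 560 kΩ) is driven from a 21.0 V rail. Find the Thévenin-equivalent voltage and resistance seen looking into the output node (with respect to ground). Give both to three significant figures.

V_th = 18.5 V, R_th = 66.4 kΩ

V_th is the open-circuit tap voltage: 21.0 × 560/(75.3 + 560) = 18.5 V.
With the supply zeroed, R₁ and R₂ appear in parallel from the tap: R_th = R₁‖R₂ = (75.3 × 560)/635.3 = 66.4 kΩ.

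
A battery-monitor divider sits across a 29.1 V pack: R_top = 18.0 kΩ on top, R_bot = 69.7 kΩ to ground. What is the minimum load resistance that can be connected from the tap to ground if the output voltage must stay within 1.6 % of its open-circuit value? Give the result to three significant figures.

R_L(min) ≈ 880 kΩ

Output resistance R_th = R_top‖R_bot = (18.0 × 69.7)/87.70 = 14.31 kΩ.
The fractional drop is R_th/(R_th + R_L); requiring this ≤ 0.0160 gives R_L ≥ R_th(1/0.0160 − 1) = 14.31 × 61.50 = 880 kΩ.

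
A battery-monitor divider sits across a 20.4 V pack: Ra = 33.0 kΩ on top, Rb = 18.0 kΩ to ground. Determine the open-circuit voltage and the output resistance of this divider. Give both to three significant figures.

V_th is the open-circuit tap voltage: 20.4 × 18.0/(33.0 + 18.0) = 7.20 V.
With the supply zeroed, Ra and Rb appear in parallel from the tap: R_th = Ra‖Rb = (33.0 × 18.0)/51.00 = 11.6 kΩ.

V_th = 7.20 V, R_th = 11.6 kΩ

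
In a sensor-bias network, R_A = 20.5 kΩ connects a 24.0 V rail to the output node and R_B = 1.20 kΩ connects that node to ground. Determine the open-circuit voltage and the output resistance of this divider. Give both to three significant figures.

V_th = 1.33 V, R_th = 1.13 kΩ

V_th is the open-circuit tap voltage: 24.0 × 1.20/(20.5 + 1.20) = 1.33 V.
With the supply zeroed, R_A and R_B appear in parallel from the tap: R_th = R_A‖R_B = (20.5 × 1.20)/21.70 = 1.13 kΩ.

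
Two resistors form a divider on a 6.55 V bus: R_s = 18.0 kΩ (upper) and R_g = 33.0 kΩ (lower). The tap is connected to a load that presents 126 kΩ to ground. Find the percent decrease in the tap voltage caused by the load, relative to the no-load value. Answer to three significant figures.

8.46 %

The divider's output (Thévenin) resistance is R_s‖R_g = 11.65 kΩ.
Fractional drop under load = R_th/(R_th + R_L) = 11.65 / (11.65 + 126) = 0.08462.
So the output falls by 8.46 %.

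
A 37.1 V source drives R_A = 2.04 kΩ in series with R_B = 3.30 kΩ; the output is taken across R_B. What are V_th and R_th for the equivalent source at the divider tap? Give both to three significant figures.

V_th is the open-circuit tap voltage: 37.1 × 3.30/(2.04 + 3.30) = 22.9 V.
With the supply zeroed, R_A and R_B appear in parallel from the tap: R_th = R_A‖R_B = (2.04 × 3.30)/5.340 = 1.26 kΩ.

V_th = 22.9 V, R_th = 1.26 kΩ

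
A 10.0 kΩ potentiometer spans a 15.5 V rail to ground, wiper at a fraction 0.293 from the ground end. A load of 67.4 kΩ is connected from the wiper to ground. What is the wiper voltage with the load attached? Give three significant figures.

The wiper splits the pot into (1−α)R = 7.070 kΩ above and αR = 2.930 kΩ below.
Lower section ‖ load = 2.808 kΩ.
V_wiper = 15.5 × 2.808/(7.070 + 2.808) = 4.41 V.

V ≈ 4.41 V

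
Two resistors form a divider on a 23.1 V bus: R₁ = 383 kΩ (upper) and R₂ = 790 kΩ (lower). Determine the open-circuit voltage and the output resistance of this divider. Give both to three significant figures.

V_th is the open-circuit tap voltage: 23.1 × 790/(383 + 790) = 15.6 V.
With the supply zeroed, R₁ and R₂ appear in parallel from the tap: R_th = R₁‖R₂ = (383 × 790)/1173 = 258 kΩ.

V_th = 15.6 V, R_th = 258 kΩ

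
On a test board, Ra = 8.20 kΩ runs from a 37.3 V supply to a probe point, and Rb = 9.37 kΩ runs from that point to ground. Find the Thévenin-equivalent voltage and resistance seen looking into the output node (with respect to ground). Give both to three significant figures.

V_th is the open-circuit tap voltage: 37.3 × 9.37/(8.20 + 9.37) = 19.9 V.
With the supply zeroed, Ra and Rb appear in parallel from the tap: R_th = Ra‖Rb = (8.20 × 9.37)/17.57 = 4.37 kΩ.

V_th = 19.9 V, R_th = 4.37 kΩ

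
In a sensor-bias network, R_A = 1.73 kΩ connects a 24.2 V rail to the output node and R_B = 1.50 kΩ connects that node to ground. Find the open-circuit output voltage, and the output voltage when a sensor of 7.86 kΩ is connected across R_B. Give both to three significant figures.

Unloaded: 11.2 V; loaded: 10.2 V

Open-circuit: V = 24.2 × 1.50/(1.73 + 1.50) = 11.2 V.
With the load, R_B becomes R_B‖R_L = 1.260 kΩ, so V = 24.2 × 1.260/2.990 = 10.2 V.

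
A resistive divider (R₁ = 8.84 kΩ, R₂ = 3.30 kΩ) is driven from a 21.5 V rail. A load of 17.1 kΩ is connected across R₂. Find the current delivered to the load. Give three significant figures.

I_L ≈ 0.300 mA

R₂‖R_L = 2.766 kΩ; V_out = 21.5 × 2.766/11.61 = 5.124 V.
I_L = V_out / R_L = 5.124 / 17.1 kΩ = 0.300 mA.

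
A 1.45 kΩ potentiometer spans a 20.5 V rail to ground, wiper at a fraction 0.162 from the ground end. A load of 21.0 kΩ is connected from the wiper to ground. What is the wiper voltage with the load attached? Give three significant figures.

V ≈ 3.29 V

The wiper splits the pot into (1−α)R = 1215 Ω above and αR = 234.9 Ω below.
Lower section ‖ load = 232.3 Ω.
V_wiper = 20.5 × 232.3/(1215 + 232.3) = 3.29 V.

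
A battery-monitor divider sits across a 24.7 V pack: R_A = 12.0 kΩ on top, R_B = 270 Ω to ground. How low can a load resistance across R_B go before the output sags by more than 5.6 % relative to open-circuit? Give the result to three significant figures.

Output resistance R_th = R_A‖R_B = (12000 × 270)/12270 = 264.1 Ω.
The fractional drop is R_th/(R_th + R_L); requiring this ≤ 0.0560 gives R_L ≥ R_th(1/0.0560 − 1) = 264.1 × 16.86 = 4.45 kΩ.

R_L(min) ≈ 4.45 kΩ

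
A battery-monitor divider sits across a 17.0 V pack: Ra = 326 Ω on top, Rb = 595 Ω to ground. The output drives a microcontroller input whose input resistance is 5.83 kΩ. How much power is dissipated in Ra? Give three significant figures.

P ≈ 126 mW

Total resistance from the source is Ra + (Rb‖R_L) = 865.9 Ω, so I = 17.0/865.9 Ω = 19.63 mA.
P = I²·Ra = (19.63 mA)² × 326 Ω = 126 mW.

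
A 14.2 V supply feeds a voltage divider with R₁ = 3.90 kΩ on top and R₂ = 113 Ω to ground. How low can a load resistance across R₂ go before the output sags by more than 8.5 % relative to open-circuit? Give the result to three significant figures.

Output resistance R_th = R₁‖R₂ = (3900 × 113)/4013 = 109.8 Ω.
The fractional drop is R_th/(R_th + R_L); requiring this ≤ 0.0850 gives R_L ≥ R_th(1/0.0850 − 1) = 109.8 × 10.76 = 1.18 kΩ.

R_L(min) ≈ 1.18 kΩ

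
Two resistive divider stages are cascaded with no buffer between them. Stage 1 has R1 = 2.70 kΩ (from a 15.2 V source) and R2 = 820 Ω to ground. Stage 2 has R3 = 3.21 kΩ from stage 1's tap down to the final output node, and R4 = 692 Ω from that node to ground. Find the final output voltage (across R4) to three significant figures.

V_out ≈ 0.541 V

Stage 2 presents R3+R4 = 3902 Ω as a load on stage 1's tap.
Stage 1's lower leg becomes R2‖(R3+R4) = 677.6 Ω, so V_mid = 15.2 × 677.6/3378 = 3.049 V.
Stage 2 is itself unloaded: V_out = V_mid × R4/(R3+R4) = 3.049 × 692/3902 = 0.541 V.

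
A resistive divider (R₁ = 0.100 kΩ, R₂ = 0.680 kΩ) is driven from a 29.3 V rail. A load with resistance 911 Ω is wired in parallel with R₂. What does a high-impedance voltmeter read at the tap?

V_out ≈ 23.3 V

The load sits in parallel with R₂: R₂‖R_L = (680 × 911) / (680 + 911) = 389.4 Ω.
V_out = 29.3 × 389.4 / (100 + 389.4) = 29.3 × 389.4/489.4 = 23.3 V.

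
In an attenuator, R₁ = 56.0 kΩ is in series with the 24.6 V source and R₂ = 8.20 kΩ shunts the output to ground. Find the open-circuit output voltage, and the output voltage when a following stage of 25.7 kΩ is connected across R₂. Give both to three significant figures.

Unloaded: 3.14 V; loaded: 2.46 V

Open-circuit: V = 24.6 × 8.20/(56.0 + 8.20) = 3.14 V.
With the load, R₂ becomes R₂‖R_L = 6.217 kΩ, so V = 24.6 × 6.217/62.22 = 2.46 V.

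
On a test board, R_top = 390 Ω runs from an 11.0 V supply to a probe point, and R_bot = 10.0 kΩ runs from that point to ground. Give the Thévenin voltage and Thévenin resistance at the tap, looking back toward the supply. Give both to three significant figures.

V_th = 10.6 V, R_th = 375 Ω

V_th is the open-circuit tap voltage: 11.0 × 10000/(390 + 10000) = 10.6 V.
With the supply zeroed, R_top and R_bot appear in parallel from the tap: R_th = R_top‖R_bot = (390 × 10000)/10390 = 375 Ω.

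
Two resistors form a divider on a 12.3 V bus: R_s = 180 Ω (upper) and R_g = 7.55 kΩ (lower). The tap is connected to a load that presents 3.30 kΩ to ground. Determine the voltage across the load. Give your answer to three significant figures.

V_out ≈ 11.4 V

The load sits in parallel with R_g: R_g‖R_L = (7550 × 3300) / (7550 + 3300) = 2296 Ω.
V_out = 12.3 × 2296 / (180 + 2296) = 12.3 × 2296/2476 = 11.4 V.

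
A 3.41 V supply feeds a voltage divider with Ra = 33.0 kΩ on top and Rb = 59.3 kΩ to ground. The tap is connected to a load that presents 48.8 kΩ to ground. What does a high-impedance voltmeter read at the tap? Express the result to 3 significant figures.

V_out ≈ 1.53 V

The load sits in parallel with Rb: Rb‖R_L = (59.3 × 48.8) / (59.3 + 48.8) = 26.77 kΩ.
V_out = 3.41 × 26.77 / (33.0 + 26.77) = 3.41 × 26.77/59.77 = 1.53 V.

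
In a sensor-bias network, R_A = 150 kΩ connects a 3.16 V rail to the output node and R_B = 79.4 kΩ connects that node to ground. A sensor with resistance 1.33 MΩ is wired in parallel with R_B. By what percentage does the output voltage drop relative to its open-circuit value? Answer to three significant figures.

3.76 %

The divider's output (Thévenin) resistance is R_A‖R_B = 51.92 kΩ.
Fractional drop under load = R_th/(R_th + R_L) = 51.92 / (51.92 + 1330) = 0.03757.
So the output falls by 3.76 %.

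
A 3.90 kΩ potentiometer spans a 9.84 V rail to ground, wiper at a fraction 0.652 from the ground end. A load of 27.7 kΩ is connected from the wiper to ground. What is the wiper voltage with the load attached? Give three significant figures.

The wiper splits the pot into (1−α)R = 1.357 kΩ above and αR = 2.543 kΩ below.
Lower section ‖ load = 2.329 kΩ.
V_wiper = 9.84 × 2.329/(1.357 + 2.329) = 6.22 V.

V ≈ 6.22 V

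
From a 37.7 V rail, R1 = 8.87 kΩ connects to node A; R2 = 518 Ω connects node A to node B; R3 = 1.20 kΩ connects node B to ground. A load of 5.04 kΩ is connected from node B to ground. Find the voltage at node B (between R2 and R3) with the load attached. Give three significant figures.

At node B, R3 is in parallel with the load: R3‖R_L = 969.2 Ω.
Below node A the resistance is R2 + (R3‖R_L) = 1487 Ω, so V_A = 37.7 × 1487/10360 = 5.413 V.
Then V_B = V_A × (R3‖R_L)/(R2 + R3‖R_L) = 5.413 × 969.2/1487 = 3.53 V.

V ≈ 3.53 V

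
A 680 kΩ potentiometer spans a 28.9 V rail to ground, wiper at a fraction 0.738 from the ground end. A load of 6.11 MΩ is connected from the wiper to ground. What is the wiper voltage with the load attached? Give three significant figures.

V ≈ 20.9 V

The wiper splits the pot into (1−α)R = 178.2 kΩ above and αR = 501.8 kΩ below.
Lower section ‖ load = 463.8 kΩ.
V_wiper = 28.9 × 463.8/(178.2 + 463.8) = 20.9 V.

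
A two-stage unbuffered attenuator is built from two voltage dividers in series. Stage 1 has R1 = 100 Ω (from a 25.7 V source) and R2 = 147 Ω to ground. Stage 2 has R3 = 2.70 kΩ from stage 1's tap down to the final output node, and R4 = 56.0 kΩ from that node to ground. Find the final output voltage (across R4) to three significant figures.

V_out ≈ 14.6 V

Stage 2 presents R3+R4 = 58700 Ω as a load on stage 1's tap.
Stage 1's lower leg becomes R2‖(R3+R4) = 146.6 Ω, so V_mid = 25.7 × 146.6/246.6 = 15.28 V.
Stage 2 is itself unloaded: V_out = V_mid × R4/(R3+R4) = 15.28 × 56000/58700 = 14.6 V.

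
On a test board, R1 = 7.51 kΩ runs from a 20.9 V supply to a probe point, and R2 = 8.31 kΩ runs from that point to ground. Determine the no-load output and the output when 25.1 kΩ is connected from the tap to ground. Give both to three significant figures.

Unloaded: 11.0 V; loaded: 9.49 V

Open-circuit: V = 20.9 × 8.31/(7.51 + 8.31) = 11.0 V.
With the load, R2 becomes R2‖R_L = 6.243 kΩ, so V = 20.9 × 6.243/13.75 = 9.49 V.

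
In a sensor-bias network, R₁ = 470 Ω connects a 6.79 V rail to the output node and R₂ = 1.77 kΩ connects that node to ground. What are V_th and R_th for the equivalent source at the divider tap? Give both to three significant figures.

V_th = 5.37 V, R_th = 371 Ω

V_th is the open-circuit tap voltage: 6.79 × 1770/(470 + 1770) = 5.37 V.
With the supply zeroed, R₁ and R₂ appear in parallel from the tap: R_th = R₁‖R₂ = (470 × 1770)/2240 = 371 Ω.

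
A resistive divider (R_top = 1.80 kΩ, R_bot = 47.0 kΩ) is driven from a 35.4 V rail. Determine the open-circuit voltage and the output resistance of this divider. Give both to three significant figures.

V_th = 34.1 V, R_th = 1.73 kΩ

V_th is the open-circuit tap voltage: 35.4 × 47.0/(1.80 + 47.0) = 34.1 V.
With the supply zeroed, R_top and R_bot appear in parallel from the tap: R_th = R_top‖R_bot = (1.80 × 47.0)/48.80 = 1.73 kΩ.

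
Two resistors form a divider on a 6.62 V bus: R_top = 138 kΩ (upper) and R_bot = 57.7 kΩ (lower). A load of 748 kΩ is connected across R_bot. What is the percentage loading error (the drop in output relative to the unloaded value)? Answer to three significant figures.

5.16 %

The divider's output (Thévenin) resistance is R_top‖R_bot = 40.69 kΩ.
Fractional drop under load = R_th/(R_th + R_L) = 40.69 / (40.69 + 748) = 0.05159.
So the output falls by 5.16 %.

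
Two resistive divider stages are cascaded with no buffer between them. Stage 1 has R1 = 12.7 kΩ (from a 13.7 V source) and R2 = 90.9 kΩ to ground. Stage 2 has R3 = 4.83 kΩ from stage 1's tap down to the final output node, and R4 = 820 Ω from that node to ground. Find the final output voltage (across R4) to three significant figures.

V_out ≈ 0.587 V

Stage 2 presents R3+R4 = 5650 Ω as a load on stage 1's tap.
Stage 1's lower leg becomes R2‖(R3+R4) = 5319 Ω, so V_mid = 13.7 × 5319/18020 = 4.044 V.
Stage 2 is itself unloaded: V_out = V_mid × R4/(R3+R4) = 4.044 × 820/5650 = 0.587 V.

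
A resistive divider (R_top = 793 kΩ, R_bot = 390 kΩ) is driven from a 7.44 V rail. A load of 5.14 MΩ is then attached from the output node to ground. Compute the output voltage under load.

V_out ≈ 2.33 V

The load sits in parallel with R_bot: R_bot‖R_L = (390 × 5140) / (390 + 5140) = 362.5 kΩ.
V_out = 7.44 × 362.5 / (793 + 362.5) = 7.44 × 362.5/1155 = 2.33 V.
(Unloaded it would have been 2.45 V.)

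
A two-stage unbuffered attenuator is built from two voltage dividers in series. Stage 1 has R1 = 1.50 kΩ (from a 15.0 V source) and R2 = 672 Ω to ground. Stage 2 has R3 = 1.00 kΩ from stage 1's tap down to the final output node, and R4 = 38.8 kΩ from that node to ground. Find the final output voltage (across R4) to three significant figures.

Stage 2 presents R3+R4 = 39800 Ω as a load on stage 1's tap.
Stage 1's lower leg becomes R2‖(R3+R4) = 660.8 Ω, so V_mid = 15.0 × 660.8/2161 = 4.587 V.
Stage 2 is itself unloaded: V_out = V_mid × R4/(R3+R4) = 4.587 × 38800/39800 = 4.47 V.

V_out ≈ 4.47 V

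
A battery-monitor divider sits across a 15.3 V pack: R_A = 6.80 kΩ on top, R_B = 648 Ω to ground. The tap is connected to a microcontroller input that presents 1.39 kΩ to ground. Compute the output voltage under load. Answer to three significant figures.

The load sits in parallel with R_B: R_B‖R_L = (648 × 1390) / (648 + 1390) = 442.0 Ω.
V_out = 15.3 × 442.0 / (6800 + 442.0) = 15.3 × 442.0/7242 = 0.934 V.

V_out ≈ 0.934 V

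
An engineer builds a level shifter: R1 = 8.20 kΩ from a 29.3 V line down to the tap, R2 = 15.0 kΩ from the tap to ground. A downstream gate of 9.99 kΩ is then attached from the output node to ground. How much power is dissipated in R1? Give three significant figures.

P ≈ 34.9 mW

Total resistance from the source is R1 + (R2‖R_L) = 14.20 kΩ, so I = 29.3/14.20 kΩ = 2.064 mA.
P = I²·R1 = (2.064 mA)² × 8.20 kΩ = 34.9 mW.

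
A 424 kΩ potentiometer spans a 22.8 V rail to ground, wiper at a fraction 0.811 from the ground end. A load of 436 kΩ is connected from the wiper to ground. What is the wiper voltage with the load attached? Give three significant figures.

The wiper splits the pot into (1−α)R = 80.14 kΩ above and αR = 343.9 kΩ below.
Lower section ‖ load = 192.2 kΩ.
V_wiper = 22.8 × 192.2/(80.14 + 192.2) = 16.1 V.

V ≈ 16.1 V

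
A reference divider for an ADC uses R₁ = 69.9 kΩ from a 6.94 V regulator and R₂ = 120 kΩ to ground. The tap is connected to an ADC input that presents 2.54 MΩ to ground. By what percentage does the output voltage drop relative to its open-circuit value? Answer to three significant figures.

1.71 %

The divider's output (Thévenin) resistance is R₁‖R₂ = 44.17 kΩ.
Fractional drop under load = R_th/(R_th + R_L) = 44.17 / (44.17 + 2540) = 0.01709.
So the output falls by 1.71 %.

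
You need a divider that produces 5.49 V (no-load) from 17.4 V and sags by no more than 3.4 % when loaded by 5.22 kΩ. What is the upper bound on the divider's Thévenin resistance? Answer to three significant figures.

Loading drop = R_th/(R_th + R_L) ≤ 0.0340, so R_th ≤ R_L · ε/(1−ε) = 5.22 kΩ × 0.0340/0.9660 = 184 Ω.
(Any R1, R2 with R2/(R1+R2) = 0.316 and R1‖R2 ≤ 184 Ω will meet the spec.)

R_th ≤ 184 Ω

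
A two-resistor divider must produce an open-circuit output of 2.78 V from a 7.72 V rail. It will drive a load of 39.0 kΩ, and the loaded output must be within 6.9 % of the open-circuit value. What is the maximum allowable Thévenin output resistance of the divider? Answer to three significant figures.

Loading drop = R_th/(R_th + R_L) ≤ 0.0690, so R_th ≤ R_L · ε/(1−ε) = 39.0 kΩ × 0.0690/0.9310 = 2.89 kΩ.
(Any R1, R2 with R2/(R1+R2) = 0.360 and R1‖R2 ≤ 2.89 kΩ will meet the spec.)

R_th ≤ 2.89 kΩ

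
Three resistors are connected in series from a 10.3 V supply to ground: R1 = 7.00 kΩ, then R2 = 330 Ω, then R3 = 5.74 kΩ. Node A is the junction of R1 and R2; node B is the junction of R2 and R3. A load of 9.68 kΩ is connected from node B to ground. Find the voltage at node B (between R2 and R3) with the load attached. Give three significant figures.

At node B, R3 is in parallel with the load: R3‖R_L = 3603 Ω.
Below node A the resistance is R2 + (R3‖R_L) = 3933 Ω, so V_A = 10.3 × 3933/10930 = 3.705 V.
Then V_B = V_A × (R3‖R_L)/(R2 + R3‖R_L) = 3.705 × 3603/3933 = 3.39 V.

V ≈ 3.39 V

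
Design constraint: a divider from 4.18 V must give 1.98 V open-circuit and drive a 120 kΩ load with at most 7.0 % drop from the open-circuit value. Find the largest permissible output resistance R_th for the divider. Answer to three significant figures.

Loading drop = R_th/(R_th + R_L) ≤ 0.0700, so R_th ≤ R_L · ε/(1−ε) = 120 kΩ × 0.0700/0.9300 = 9.03 kΩ.

R_th ≤ 9.03 kΩ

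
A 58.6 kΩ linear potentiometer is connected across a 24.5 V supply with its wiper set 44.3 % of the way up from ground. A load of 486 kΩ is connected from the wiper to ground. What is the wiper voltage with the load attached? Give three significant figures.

The wiper splits the pot into (1−α)R = 32.64 kΩ above and αR = 25.96 kΩ below.
Lower section ‖ load = 24.64 kΩ.
V_wiper = 24.5 × 24.64/(32.64 + 24.64) = 10.5 V.

V ≈ 10.5 V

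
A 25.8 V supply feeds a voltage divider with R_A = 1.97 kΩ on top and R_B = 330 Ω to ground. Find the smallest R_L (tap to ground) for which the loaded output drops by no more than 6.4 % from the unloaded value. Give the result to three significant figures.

Output resistance R_th = R_A‖R_B = (1970 × 330)/2300 = 282.7 Ω.
The fractional drop is R_th/(R_th + R_L); requiring this ≤ 0.0640 gives R_L ≥ R_th(1/0.0640 − 1) = 282.7 × 14.62 = 4.13 kΩ.

R_L(min) ≈ 4.13 kΩ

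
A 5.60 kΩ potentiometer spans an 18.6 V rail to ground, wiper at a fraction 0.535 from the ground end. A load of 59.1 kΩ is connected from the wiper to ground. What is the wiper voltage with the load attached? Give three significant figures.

V ≈ 9.72 V

The wiper splits the pot into (1−α)R = 2.604 kΩ above and αR = 2.996 kΩ below.
Lower section ‖ load = 2.851 kΩ.
V_wiper = 18.6 × 2.851/(2.604 + 2.851) = 9.72 V.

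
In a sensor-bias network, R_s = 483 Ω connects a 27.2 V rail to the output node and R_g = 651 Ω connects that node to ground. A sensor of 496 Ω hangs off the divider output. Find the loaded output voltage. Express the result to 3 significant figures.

The load sits in parallel with R_g: R_g‖R_L = (651 × 496) / (651 + 496) = 281.5 Ω.
V_out = 27.2 × 281.5 / (483 + 281.5) = 27.2 × 281.5/764.5 = 10.0 V.

V_out ≈ 10.0 V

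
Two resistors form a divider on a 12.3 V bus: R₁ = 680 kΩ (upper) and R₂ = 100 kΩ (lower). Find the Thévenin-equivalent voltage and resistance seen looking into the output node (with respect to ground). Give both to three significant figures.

V_th = 1.58 V, R_th = 87.2 kΩ

V_th is the open-circuit tap voltage: 12.3 × 100/(680 + 100) = 1.58 V.
With the supply zeroed, R₁ and R₂ appear in parallel from the tap: R_th = R₁‖R₂ = (680 × 100)/780.0 = 87.2 kΩ.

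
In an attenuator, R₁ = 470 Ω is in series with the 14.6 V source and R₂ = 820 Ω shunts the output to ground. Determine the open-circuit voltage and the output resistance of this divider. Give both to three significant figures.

V_th is the open-circuit tap voltage: 14.6 × 820/(470 + 820) = 9.28 V.
With the supply zeroed, R₁ and R₂ appear in parallel from the tap: R_th = R₁‖R₂ = (470 × 820)/1290 = 299 Ω.

V_th = 9.28 V, R_th = 299 Ω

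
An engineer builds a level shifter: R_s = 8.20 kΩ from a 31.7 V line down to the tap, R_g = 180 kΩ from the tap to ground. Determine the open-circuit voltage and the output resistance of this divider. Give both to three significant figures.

V_th = 30.3 V, R_th = 7.84 kΩ

V_th is the open-circuit tap voltage: 31.7 × 180/(8.20 + 180) = 30.3 V.
With the supply zeroed, R_s and R_g appear in parallel from the tap: R_th = R_s‖R_g = (8.20 × 180)/188.2 = 7.84 kΩ.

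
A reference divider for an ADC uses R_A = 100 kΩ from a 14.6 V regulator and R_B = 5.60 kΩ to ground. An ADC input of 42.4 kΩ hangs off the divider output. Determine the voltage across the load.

V_out ≈ 0.688 V

The load sits in parallel with R_B: R_B‖R_L = (5.60 × 42.4) / (5.60 + 42.4) = 4.947 kΩ.
V_out = 14.6 × 4.947 / (100 + 4.947) = 14.6 × 4.947/104.9 = 0.688 V.
(Unloaded it would have been 0.774 V.)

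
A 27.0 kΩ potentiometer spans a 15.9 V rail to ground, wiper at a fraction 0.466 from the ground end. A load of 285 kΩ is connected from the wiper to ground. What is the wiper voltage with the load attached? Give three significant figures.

The wiper splits the pot into (1−α)R = 14.42 kΩ above and αR = 12.58 kΩ below.
Lower section ‖ load = 12.05 kΩ.
V_wiper = 15.9 × 12.05/(14.42 + 12.05) = 7.24 V.

V ≈ 7.24 V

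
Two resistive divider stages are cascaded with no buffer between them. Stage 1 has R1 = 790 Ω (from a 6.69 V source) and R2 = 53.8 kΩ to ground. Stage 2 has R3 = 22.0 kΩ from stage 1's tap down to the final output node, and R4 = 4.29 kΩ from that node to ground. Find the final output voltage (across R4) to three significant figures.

V_out ≈ 1.04 V

Stage 2 presents R3+R4 = 26290 Ω as a load on stage 1's tap.
Stage 1's lower leg becomes R2‖(R3+R4) = 17660 Ω, so V_mid = 6.69 × 17660/18450 = 6.404 V.
Stage 2 is itself unloaded: V_out = V_mid × R4/(R3+R4) = 6.404 × 4290/26290 = 1.04 V.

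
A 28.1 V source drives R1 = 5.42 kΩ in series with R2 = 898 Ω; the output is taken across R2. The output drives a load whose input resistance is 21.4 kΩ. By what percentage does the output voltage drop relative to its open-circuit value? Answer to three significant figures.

3.47 %

The divider's output (Thévenin) resistance is R1‖R2 = 770.4 Ω.
Fractional drop under load = R_th/(R_th + R_L) = 770.4 / (770.4 + 21400) = 0.03475.
So the output falls by 3.47 %.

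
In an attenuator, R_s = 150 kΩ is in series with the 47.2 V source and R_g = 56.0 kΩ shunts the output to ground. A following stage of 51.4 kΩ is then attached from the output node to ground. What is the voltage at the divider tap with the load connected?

The load sits in parallel with R_g: R_g‖R_L = (56.0 × 51.4) / (56.0 + 51.4) = 26.80 kΩ.
V_out = 47.2 × 26.80 / (150 + 26.80) = 47.2 × 26.80/176.8 = 7.15 V.
(Unloaded it would have been 12.8 V.)

V_out ≈ 7.15 V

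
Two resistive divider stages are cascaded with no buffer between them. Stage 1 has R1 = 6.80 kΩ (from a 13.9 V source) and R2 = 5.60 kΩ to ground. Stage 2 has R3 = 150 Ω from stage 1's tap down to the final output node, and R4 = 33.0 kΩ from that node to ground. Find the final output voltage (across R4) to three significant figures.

Stage 2 presents R3+R4 = 33150 Ω as a load on stage 1's tap.
Stage 1's lower leg becomes R2‖(R3+R4) = 4791 Ω, so V_mid = 13.9 × 4791/11590 = 5.745 V.
Stage 2 is itself unloaded: V_out = V_mid × R4/(R3+R4) = 5.745 × 33000/33150 = 5.72 V.

V_out ≈ 5.72 V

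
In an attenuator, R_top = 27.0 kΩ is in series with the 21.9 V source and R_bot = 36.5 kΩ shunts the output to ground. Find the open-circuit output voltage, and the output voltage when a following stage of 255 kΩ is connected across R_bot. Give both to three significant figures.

Open-circuit: V = 21.9 × 36.5/(27.0 + 36.5) = 12.6 V.
With the load, R_bot becomes R_bot‖R_L = 31.93 kΩ, so V = 21.9 × 31.93/58.93 = 11.9 V.

Unloaded: 12.6 V; loaded: 11.9 V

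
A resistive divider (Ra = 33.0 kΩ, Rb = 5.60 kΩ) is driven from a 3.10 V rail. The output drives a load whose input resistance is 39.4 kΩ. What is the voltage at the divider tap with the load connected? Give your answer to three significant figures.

The load sits in parallel with Rb: Rb‖R_L = (5.60 × 39.4) / (5.60 + 39.4) = 4.903 kΩ.
V_out = 3.10 × 4.903 / (33.0 + 4.903) = 3.10 × 4.903/37.90 = 0.401 V.

V_out ≈ 0.401 V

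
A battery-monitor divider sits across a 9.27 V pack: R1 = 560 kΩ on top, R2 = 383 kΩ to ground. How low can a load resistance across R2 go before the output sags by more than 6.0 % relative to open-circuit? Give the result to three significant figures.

Output resistance R_th = R1‖R2 = (560 × 383)/943.0 = 227.4 kΩ.
The fractional drop is R_th/(R_th + R_L); requiring this ≤ 0.0600 gives R_L ≥ R_th(1/0.0600 − 1) = 227.4 × 15.67 = 3.56 MΩ.

R_L(min) ≈ 3.56 MΩ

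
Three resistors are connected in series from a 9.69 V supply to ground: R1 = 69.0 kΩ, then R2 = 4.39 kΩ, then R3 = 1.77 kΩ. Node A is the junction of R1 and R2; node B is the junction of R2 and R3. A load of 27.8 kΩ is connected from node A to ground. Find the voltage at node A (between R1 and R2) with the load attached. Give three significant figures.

Below node A the series string R2+R3 = 6.160 kΩ sits in parallel with the 27.8 kΩ load: 5.043 kΩ.
V_A = 9.69 × 5.043/(69.0 + 5.043) = 0.660 V.

V ≈ 0.660 V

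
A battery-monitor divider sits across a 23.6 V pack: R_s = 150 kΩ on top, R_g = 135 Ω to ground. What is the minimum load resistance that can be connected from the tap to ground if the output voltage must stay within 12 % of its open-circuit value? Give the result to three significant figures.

Output resistance R_th = R_s‖R_g = (150000 × 135)/150100 = 134.9 Ω.
The fractional drop is R_th/(R_th + R_L); requiring this ≤ 0.120 gives R_L ≥ R_th(1/0.120 − 1) = 134.9 × 7.333 = 989 Ω.

R_L(min) ≈ 989 Ω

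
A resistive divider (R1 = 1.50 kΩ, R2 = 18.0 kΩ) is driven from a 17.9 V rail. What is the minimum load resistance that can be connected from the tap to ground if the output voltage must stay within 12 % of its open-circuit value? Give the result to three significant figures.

R_L(min) ≈ 10.2 kΩ

Output resistance R_th = R1‖R2 = (1.50 × 18.0)/19.50 = 1.385 kΩ.
The fractional drop is R_th/(R_th + R_L); requiring this ≤ 0.120 gives R_L ≥ R_th(1/0.120 − 1) = 1.385 × 7.333 = 10.2 kΩ.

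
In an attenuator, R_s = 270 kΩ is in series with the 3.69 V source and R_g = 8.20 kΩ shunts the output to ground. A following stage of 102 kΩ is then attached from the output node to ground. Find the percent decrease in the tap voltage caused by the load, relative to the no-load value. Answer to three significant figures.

7.24 %

The divider's output (Thévenin) resistance is R_s‖R_g = 7.958 kΩ.
Fractional drop under load = R_th/(R_th + R_L) = 7.958 / (7.958 + 102) = 0.07238.
So the output falls by 7.24 %.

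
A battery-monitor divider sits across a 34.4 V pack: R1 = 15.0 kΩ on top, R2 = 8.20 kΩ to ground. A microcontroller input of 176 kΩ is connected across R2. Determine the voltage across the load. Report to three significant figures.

The load sits in parallel with R2: R2‖R_L = (8.20 × 176) / (8.20 + 176) = 7.835 kΩ.
V_out = 34.4 × 7.835 / (15.0 + 7.835) = 34.4 × 7.835/22.83 = 11.8 V.

V_out ≈ 11.8 V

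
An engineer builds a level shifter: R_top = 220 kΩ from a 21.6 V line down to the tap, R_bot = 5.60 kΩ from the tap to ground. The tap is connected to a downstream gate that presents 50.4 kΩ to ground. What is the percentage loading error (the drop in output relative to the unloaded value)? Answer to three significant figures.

9.78 %

The divider's output (Thévenin) resistance is R_top‖R_bot = 5.461 kΩ.
Fractional drop under load = R_th/(R_th + R_L) = 5.461 / (5.461 + 50.4) = 0.09776.
So the output falls by 9.78 %.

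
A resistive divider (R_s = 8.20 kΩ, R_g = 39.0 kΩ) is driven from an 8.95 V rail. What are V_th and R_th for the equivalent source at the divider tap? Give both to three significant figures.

V_th = 7.40 V, R_th = 6.78 kΩ

V_th is the open-circuit tap voltage: 8.95 × 39.0/(8.20 + 39.0) = 7.40 V.
With the supply zeroed, R_s and R_g appear in parallel from the tap: R_th = R_s‖R_g = (8.20 × 39.0)/47.20 = 6.78 kΩ.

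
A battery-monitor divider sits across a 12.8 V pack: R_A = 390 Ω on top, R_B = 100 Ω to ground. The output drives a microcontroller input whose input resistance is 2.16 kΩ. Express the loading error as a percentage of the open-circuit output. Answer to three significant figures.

3.55 %

The divider's output (Thévenin) resistance is R_A‖R_B = 79.59 Ω.
Fractional drop under load = R_th/(R_th + R_L) = 79.59 / (79.59 + 2160) = 0.03554.
So the output falls by 3.55 %.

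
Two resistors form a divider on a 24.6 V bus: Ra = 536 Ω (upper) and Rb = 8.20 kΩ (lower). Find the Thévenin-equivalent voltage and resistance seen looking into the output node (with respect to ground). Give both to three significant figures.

V_th is the open-circuit tap voltage: 24.6 × 8200/(536 + 8200) = 23.1 V.
With the supply zeroed, Ra and Rb appear in parallel from the tap: R_th = Ra‖Rb = (536 × 8200)/8736 = 503 Ω.

V_th = 23.1 V, R_th = 503 Ω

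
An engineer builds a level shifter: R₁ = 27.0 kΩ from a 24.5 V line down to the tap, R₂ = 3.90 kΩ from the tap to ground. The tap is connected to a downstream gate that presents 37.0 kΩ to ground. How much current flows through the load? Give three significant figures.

I_L ≈ 0.0765 mA

R₂‖R_L = 3.528 kΩ; V_out = 24.5 × 3.528/30.53 = 2.831 V.
I_L = V_out / R_L = 2.831 / 37.0 kΩ = 0.0765 mA.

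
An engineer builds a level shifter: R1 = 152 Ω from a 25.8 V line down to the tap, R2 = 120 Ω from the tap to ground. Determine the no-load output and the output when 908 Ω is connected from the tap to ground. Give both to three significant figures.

Unloaded: 11.4 V; loaded: 10.6 V

Open-circuit: V = 25.8 × 120/(152 + 120) = 11.4 V.
With the load, R2 becomes R2‖R_L = 106.0 Ω, so V = 25.8 × 106.0/258.0 = 10.6 V.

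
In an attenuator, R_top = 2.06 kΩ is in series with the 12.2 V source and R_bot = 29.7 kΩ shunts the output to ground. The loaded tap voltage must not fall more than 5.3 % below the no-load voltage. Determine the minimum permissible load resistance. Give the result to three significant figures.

R_L(min) ≈ 34.4 kΩ

Output resistance R_th = R_top‖R_bot = (2.06 × 29.7)/31.76 = 1.926 kΩ.
The fractional drop is R_th/(R_th + R_L); requiring this ≤ 0.0530 gives R_L ≥ R_th(1/0.0530 − 1) = 1.926 × 17.87 = 34.4 kΩ.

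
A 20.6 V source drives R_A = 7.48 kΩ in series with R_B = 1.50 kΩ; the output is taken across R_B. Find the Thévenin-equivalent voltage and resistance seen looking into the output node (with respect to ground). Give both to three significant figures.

V_th = 3.44 V, R_th = 1.25 kΩ

V_th is the open-circuit tap voltage: 20.6 × 1.50/(7.48 + 1.50) = 3.44 V.
With the supply zeroed, R_A and R_B appear in parallel from the tap: R_th = R_A‖R_B = (7.48 × 1.50)/8.980 = 1.25 kΩ.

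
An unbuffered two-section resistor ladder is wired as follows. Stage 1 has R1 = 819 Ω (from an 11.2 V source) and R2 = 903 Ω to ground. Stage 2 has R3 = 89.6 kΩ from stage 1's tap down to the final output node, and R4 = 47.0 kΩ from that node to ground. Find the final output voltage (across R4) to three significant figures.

Stage 2 presents R3+R4 = 136600 Ω as a load on stage 1's tap.
Stage 1's lower leg becomes R2‖(R3+R4) = 897.1 Ω, so V_mid = 11.2 × 897.1/1716 = 5.855 V.
Stage 2 is itself unloaded: V_out = V_mid × R4/(R3+R4) = 5.855 × 47000/136600 = 2.01 V.

V_out ≈ 2.01 V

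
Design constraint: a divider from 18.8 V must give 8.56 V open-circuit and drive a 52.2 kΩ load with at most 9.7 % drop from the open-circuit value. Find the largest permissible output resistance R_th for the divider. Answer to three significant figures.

R_th ≤ 5.61 kΩ

Loading drop = R_th/(R_th + R_L) ≤ 0.0970, so R_th ≤ R_L · ε/(1−ε) = 52.2 kΩ × 0.0970/0.9030 = 5.61 kΩ.
(Any R1, R2 with R2/(R1+R2) = 0.455 and R1‖R2 ≤ 5.61 kΩ will meet the spec.)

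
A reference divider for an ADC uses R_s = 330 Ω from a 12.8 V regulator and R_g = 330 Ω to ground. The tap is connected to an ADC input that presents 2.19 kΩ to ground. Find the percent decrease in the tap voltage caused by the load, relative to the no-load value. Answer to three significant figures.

7.01 %

The divider's output (Thévenin) resistance is R_s‖R_g = 165.0 Ω.
Fractional drop under load = R_th/(R_th + R_L) = 165.0 / (165.0 + 2190) = 0.07006.
So the output falls by 7.01 %.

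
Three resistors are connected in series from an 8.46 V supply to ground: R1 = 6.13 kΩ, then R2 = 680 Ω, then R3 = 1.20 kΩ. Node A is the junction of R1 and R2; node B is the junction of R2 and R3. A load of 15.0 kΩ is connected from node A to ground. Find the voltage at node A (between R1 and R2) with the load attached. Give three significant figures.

V ≈ 1.81 V

Below node A the series string R2+R3 = 1880 Ω sits in parallel with the 15000 Ω load: 1671 Ω.
V_A = 8.46 × 1671/(6130 + 1671) = 1.81 V.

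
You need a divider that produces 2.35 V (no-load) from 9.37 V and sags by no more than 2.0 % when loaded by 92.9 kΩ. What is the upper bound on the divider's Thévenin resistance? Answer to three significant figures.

R_th ≤ 1.90 kΩ

Loading drop = R_th/(R_th + R_L) ≤ 0.0200, so R_th ≤ R_L · ε/(1−ε) = 92.9 kΩ × 0.0200/0.9800 = 1.90 kΩ.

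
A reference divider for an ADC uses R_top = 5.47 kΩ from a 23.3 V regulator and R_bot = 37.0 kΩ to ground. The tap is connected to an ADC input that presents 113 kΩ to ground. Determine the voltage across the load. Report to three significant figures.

The load sits in parallel with R_bot: R_bot‖R_L = (37.0 × 113) / (37.0 + 113) = 27.87 kΩ.
V_out = 23.3 × 27.87 / (5.47 + 27.87) = 23.3 × 27.87/33.34 = 19.5 V.
(Unloaded it would have been 20.3 V.)

V_out ≈ 19.5 V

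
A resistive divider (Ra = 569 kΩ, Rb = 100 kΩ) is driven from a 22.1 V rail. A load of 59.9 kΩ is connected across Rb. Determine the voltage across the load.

V_out ≈ 1.37 V

The load sits in parallel with Rb: Rb‖R_L = (100 × 59.9) / (100 + 59.9) = 37.46 kΩ.
V_out = 22.1 × 37.46 / (569 + 37.46) = 22.1 × 37.46/606.5 = 1.37 V.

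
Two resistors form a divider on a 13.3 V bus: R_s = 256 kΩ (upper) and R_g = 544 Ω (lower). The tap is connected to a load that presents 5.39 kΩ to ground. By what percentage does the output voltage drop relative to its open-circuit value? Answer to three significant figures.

Unloaded V = 13.3 × 544/256500 = 0.028203 V.
Loaded: R_g‖R_L = 494.1 Ω, giving V = 13.3 × 494.1/256500 = 0.025622 V.
Drop = (0.028203 − 0.025622) / 0.028203 = 9.15 %.

9.15 %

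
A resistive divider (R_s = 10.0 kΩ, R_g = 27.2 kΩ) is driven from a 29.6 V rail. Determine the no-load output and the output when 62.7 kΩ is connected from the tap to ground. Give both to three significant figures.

Open-circuit: V = 29.6 × 27.2/(10.0 + 27.2) = 21.6 V.
With the load, R_g becomes R_g‖R_L = 18.97 kΩ, so V = 29.6 × 18.97/28.97 = 19.4 V.

Unloaded: 21.6 V; loaded: 19.4 V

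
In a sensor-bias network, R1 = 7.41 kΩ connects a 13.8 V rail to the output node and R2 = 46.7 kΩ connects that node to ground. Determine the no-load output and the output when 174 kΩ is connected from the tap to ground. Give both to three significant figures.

Open-circuit: V = 13.8 × 46.7/(7.41 + 46.7) = 11.9 V.
With the load, R2 becomes R2‖R_L = 36.82 kΩ, so V = 13.8 × 36.82/44.23 = 11.5 V.

Unloaded: 11.9 V; loaded: 11.5 V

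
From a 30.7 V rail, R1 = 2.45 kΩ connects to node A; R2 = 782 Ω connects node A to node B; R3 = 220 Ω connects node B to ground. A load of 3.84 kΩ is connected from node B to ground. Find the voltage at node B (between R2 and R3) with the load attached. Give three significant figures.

V ≈ 1.86 V

At node B, R3 is in parallel with the load: R3‖R_L = 208.1 Ω.
Below node A the resistance is R2 + (R3‖R_L) = 990.1 Ω, so V_A = 30.7 × 990.1/3440 = 8.836 V.
Then V_B = V_A × (R3‖R_L)/(R2 + R3‖R_L) = 8.836 × 208.1/990.1 = 1.86 V.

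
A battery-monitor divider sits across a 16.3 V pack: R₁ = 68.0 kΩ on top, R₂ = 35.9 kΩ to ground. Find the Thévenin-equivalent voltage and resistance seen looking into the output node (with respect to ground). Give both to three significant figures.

V_th is the open-circuit tap voltage: 16.3 × 35.9/(68.0 + 35.9) = 5.63 V.
With the supply zeroed, R₁ and R₂ appear in parallel from the tap: R_th = R₁‖R₂ = (68.0 × 35.9)/103.9 = 23.5 kΩ.

V_th = 5.63 V, R_th = 23.5 kΩ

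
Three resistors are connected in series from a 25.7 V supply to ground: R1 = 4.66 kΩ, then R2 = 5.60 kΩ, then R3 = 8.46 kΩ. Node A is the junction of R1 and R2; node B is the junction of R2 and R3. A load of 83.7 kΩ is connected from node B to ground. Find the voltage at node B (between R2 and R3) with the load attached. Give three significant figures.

At node B, R3 is in parallel with the load: R3‖R_L = 7.683 kΩ.
Below node A the resistance is R2 + (R3‖R_L) = 13.28 kΩ, so V_A = 25.7 × 13.28/17.94 = 19.03 V.
Then V_B = V_A × (R3‖R_L)/(R2 + R3‖R_L) = 19.03 × 7.683/13.28 = 11.0 V.

V ≈ 11.0 V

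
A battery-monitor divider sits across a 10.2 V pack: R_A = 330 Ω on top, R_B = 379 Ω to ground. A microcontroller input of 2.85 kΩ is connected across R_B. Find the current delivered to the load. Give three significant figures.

I_L ≈ 1.80 mA

R_B‖R_L = 334.5 Ω; V_out = 10.2 × 334.5/664.5 = 5.135 V.
I_L = V_out / R_L = 5.135 / 2.85 kΩ = 1.80 mA.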